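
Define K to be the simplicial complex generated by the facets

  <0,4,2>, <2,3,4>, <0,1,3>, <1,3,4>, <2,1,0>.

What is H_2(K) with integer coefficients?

H_2 ≅ 0.

Order the vertices as 0 < 1 < 2 < 3 < 4. Listing each simplex with vertices in this order, K has dimension 2 with simplices:

  0-simplices (5): [0], [1], [2], [3], [4]
  1-simplices (10): [0,1], [0,2], [0,3], [0,4], [1,2], [1,3], [1,4], [2,3], [2,4], [3,4]
  2-simplices (5): [0,1,2], [0,1,3], [0,2,4], [1,3,4], [2,3,4]

so the chain groups are C_0 ≅ Z^5, C_1 ≅ Z^10, C_2 ≅ Z^5.

∂_1: C_1 → C_0 sends each edge [p,q] (with p < q) to q − p. For instance
  ∂[1,2] = [2] − [1].
This gives a 5×10 integer matrix of rank 4; reducing to Smith normal form yields diagonal entries (1,1,1,1).

The boundary map ∂_2: C_2 → C_1 maps a triangle to the signed sum of its edges. For instance
  ∂[0,2,4] = [2,4] − [0,4] + [0,2],
  ∂[1,3,4] = [3,4] − [1,4] + [1,3].
This gives a 10×5 integer matrix of rank 5; reducing to Smith normal form yields diagonal entries (1,1,1,1,1).

Reading off H_k = ker ∂_k / im ∂_{k+1}:

  H_2: rank ker ∂_2 − rank ∂_3 = (5 − 5) − 0 = 0, and there is no ∂_3, so H_2 ≅ 0.

(K is a triangulation of the Möbius band.)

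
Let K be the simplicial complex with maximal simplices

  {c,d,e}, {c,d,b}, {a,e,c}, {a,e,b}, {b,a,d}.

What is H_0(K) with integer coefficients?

H_0 ≅ Z.

We work with the vertex ordering a < b < c < d < e. The simplices of K, each written with vertices in increasing order, are:

  0-simplices (5): a, b, c, d, e
  1-simplices (10): ab, ac, ad, ae, bc, bd, be, cd, ce, de
  2-simplices (5): abd, abe, ace, bcd, cde

so the chain groups are C_0 ≅ Z^5, C_1 ≅ Z^10, C_2 ≅ Z^5.

∂_1: C_1 → C_0 is given by ∂[p,q] = [q] − [p].
The resulting 5×10 matrix has rank 4, and its Smith normal form has invariant factors (1,1,1,1).

Boundary ∂_2: C_2 → C_1 maps a triangle to the signed sum of its edges. For instance
  ∂bcd = cd − bd + bc,
  ∂ace = ce − ae + ac.
As a 10×5 matrix over Z this has rank 5, with invariant factors (1,1,1,1,1).

Now H_k = ker ∂_k / im ∂_{k+1}, so:

  H_0: rank C_0 − rank ∂_1 = 5 − 4 = 1, and the invariant factors of ∂_1 are all 1, so H_0 ≅ Z.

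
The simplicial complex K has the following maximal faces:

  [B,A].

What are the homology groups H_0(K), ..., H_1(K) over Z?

H_0 ≅ Z,  H_1 = 0.

Fix the vertex order A < B and write every simplex with vertices in increasing order. Then dim K = 1 and the simplices of K are:

  0-simplices (2): A, B
  1-simplices (1): AB

Hence C_0 ≅ Z^2, C_1 ≅ Z^1.

The boundary map ∂_1: C_1 → C_0 is given by ∂[p,q] = [q] − [p].
This gives a 2×1 integer matrix of rank 1; reducing to Smith normal form yields diagonal entries (1).

Now H_k = ker ∂_k / im ∂_{k+1}, so:

  H_0: rank C_0 − rank ∂_1 = 2 − 1 = 1, and the invariant factors of ∂_1 are all 1, so H_0 ≅ Z.
  H_1: rank ker ∂_1 − rank ∂_2 = (1 − 1) − 0 = 0, and there is no ∂_2, so H_1 ≅ 0.

As a check, the Euler characteristic is 2 − 1 = 1, which agrees with 1 − 0 = 1.
(K is a triangulation of the 1-simplex.)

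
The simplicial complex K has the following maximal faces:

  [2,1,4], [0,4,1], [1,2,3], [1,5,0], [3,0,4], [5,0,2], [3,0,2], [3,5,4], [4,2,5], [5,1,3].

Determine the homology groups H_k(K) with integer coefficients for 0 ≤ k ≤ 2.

Take the total order 0 < 1 < 2 < 3 < 4 < 5 on the vertex set. Then K (dimension 2) consists of the simplices:

  0-simplices (6): [0], [1], [2], [3], [4], [5]
  1-simplices (15): [0,1], [0,2], [0,3], [0,4], [0,5], [1,2], [1,3], [1,4], [1,5], [2,3], [2,4], [2,5], [3,4], [3,5], [4,5]
  2-simplices (10): [0,1,4], [0,1,5], [0,2,3], [0,2,5], [0,3,4], [1,2,3], [1,2,4], [1,3,5], [2,4,5], [3,4,5]

giving chain groups C_0 ≅ Z^6, C_1 ≅ Z^15, C_2 ≅ Z^10.

The boundary map ∂_1: C_1 → C_0 maps an edge to its endpoints' difference, ∂[p,q] = q − p. For instance
  ∂[0,1] = [1] − [0].
This gives a 6×15 integer matrix of rank 5; reducing to Smith normal form yields diagonal entries (1,1,1,1,1).

∂_2: C_2 → C_1 maps a triangle to the signed sum of its edges. For instance
  ∂[3,4,5] = [4,5] − [3,5] + [3,4],
  ∂[1,2,3] = [2,3] − [1,3] + [1,2].
This gives a 15×10 integer matrix of rank 10; reducing to Smith normal form yields diagonal entries (1,1,1,1,1,1,1,1,1,2).

Computing H_k = (kernel of ∂_k) / (image of ∂_{k+1}):

  H_0: rank C_0 − rank ∂_1 = 6 − 5 = 1, and the invariant factors of ∂_1 are all 1, so H_0 ≅ Z.
  H_1: rank ker ∂_1 − rank ∂_2 = (15 − 5) − 10 = 0, and ∂_2 has invariant factor 2 > 1, so H_1 ≅ Z/2Z.
  H_2: rank ker ∂_2 − rank ∂_3 = (10 − 10) − 0 = 0, and there is no ∂_3, so H_2 ≅ 0.

(K is a triangulation of the real projective plane RP^2.)

H_0 ≅ Z,  H_1 ≅ Z/2Z,  H_2 = 0.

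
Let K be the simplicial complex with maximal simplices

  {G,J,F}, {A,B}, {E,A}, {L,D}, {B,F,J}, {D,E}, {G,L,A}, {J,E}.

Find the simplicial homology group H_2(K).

We work with the vertex ordering A < B < D < E < F < G < J < L. The simplices of K, each written with vertices in increasing order, are:

  0-simplices (8): A, B, D, E, F, G, J, L
  1-simplices (13): AB, AE, AG, AL, BF, BJ, DE, DL, EJ, FG, FJ, GJ, GL
  2-simplices (3): AGL, BFJ, FGJ

Hence C_0 ≅ Z^8, C_1 ≅ Z^13, C_2 ≅ Z^3.

Boundary ∂_1: C_1 → C_0 maps an edge to its endpoints' difference, ∂[p,q] = q − p. For instance
  ∂GL = L − G.
The resulting 8×13 matrix has rank 7, and its Smith normal form has invariant factors (1,1,1,1,1,1,1).

The boundary map ∂_2: C_2 → C_1 maps a triangle to the signed sum of its edges. For instance
  ∂FGJ = GJ − FJ + FG,
  ∂AGL = GL − AL + AG.
As a 13×3 matrix over Z this has rank 3, with invariant factors (1,1,1).

Computing H_k = (kernel of ∂_k) / (image of ∂_{k+1}):

  H_2: rank ker ∂_2 − rank ∂_3 = (3 − 3) − 0 = 0, and there is no ∂_3, so H_2 ≅ 0.

H_2 ≅ 0.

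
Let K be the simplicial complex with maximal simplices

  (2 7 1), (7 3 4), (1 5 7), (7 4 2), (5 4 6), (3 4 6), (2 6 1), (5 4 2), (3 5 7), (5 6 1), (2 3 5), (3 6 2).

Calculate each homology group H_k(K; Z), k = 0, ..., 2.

Take the total order 1 < 2 < 3 < 4 < 5 < 6 < 7 on the vertex set. Then K (dimension 2) consists of the simplices:

  0-simplices (7): [1], [2], [3], [4], [5], [6], [7]
  1-simplices (18): [1,2], [1,5], [1,6], [1,7], [2,3], [2,4], [2,5], [2,6], [2,7], [3,4], [3,5], [3,6], [3,7], [4,5], [4,6], [4,7], [5,6], [5,7]
  2-simplices (12): [1,2,6], [1,2,7], [1,5,6], [1,5,7], [2,3,5], [2,3,6], [2,4,5], [2,4,7], [3,4,6], [3,4,7], [3,5,7], [4,5,6]

Hence C_0 ≅ Z^7, C_1 ≅ Z^18, C_2 ≅ Z^12.

The boundary map ∂_1: C_1 → C_0 is given by ∂[p,q] = [q] − [p]. For instance
  ∂[1,7] = [7] − [1].
The resulting 7×18 matrix has rank 6, and its Smith normal form has invariant factors (1,1,1,1,1,1).

∂_2: C_2 → C_1 acts by ∂[p,q,r] = [q,r] − [p,r] + [p,q]. For instance
  ∂[4,5,6] = [5,6] − [4,6] + [4,5],
  ∂[3,4,7] = [4,7] − [3,7] + [3,4].
As a 18×12 matrix over Z this has rank 12, with invariant factors (1,1,1,1,1,1,1,1,1,1,1,2).

Reading off H_k = ker ∂_k / im ∂_{k+1}:

  H_0: rank C_0 − rank ∂_1 = 7 − 6 = 1, and the invariant factors of ∂_1 are all 1, so H_0 ≅ Z.
  H_1: rank ker ∂_1 − rank ∂_2 = (18 − 6) − 12 = 0, and ∂_2 has invariant factor 2 > 1, so H_1 ≅ Z/2.
  H_2: rank ker ∂_2 − rank ∂_3 = (12 − 12) − 0 = 0, and there is no ∂_3, so H_2 ≅ 0.

As a check, the Euler characteristic is 7 − 18 + 12 = 1, which agrees with 1 − 0 + 0 = 1.

H_0 ≅ Z,  H_1 ≅ Z/2,  H_2 = 0.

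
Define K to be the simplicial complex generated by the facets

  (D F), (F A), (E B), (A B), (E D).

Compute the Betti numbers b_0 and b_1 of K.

We work with the vertex ordering A < B < D < E < F. The simplices of K, each written with vertices in increasing order, are:

  0-simplices (5): A, B, D, E, F
  1-simplices (5): AB, AF, BE, DE, DF

Hence C_0 ≅ Z^5, C_1 ≅ Z^5.

Boundary ∂_1: C_1 → C_0 is given by ∂[p,q] = [q] − [p].
The 5×5 boundary matrix has rank 4 and Smith normal form diag(1,1,1,1).

Computing H_k = (kernel of ∂_k) / (image of ∂_{k+1}):

  H_0: rank C_0 − rank ∂_1 = 5 − 4 = 1, and the invariant factors of ∂_1 are all 1, so H_0 = Z.
  H_1: rank ker ∂_1 − rank ∂_2 = (5 − 4) − 0 = 1, and there is no ∂_2, so H_1 = Z.

(K is a triangulation of the circle S^1.)

Hence the Betti numbers are b_0 = 1, b_1 = 1.

b_0 = 1, b_1 = 1.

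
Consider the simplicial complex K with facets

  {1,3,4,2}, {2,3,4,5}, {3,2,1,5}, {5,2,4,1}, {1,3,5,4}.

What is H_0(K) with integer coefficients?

H_0 ≅ Z.

Order the vertices as 1 < 2 < 3 < 4 < 5. Listing each simplex with vertices in this order, K has dimension 3 with simplices:

  0-simplices (5): [1], [2], [3], [4], [5]
  1-simplices (10): [1,2], [1,3], [1,4], [1,5], [2,3], [2,4], [2,5], [3,4], [3,5], [4,5]
  2-simplices (10): [1,2,3], [1,2,4], [1,2,5], [1,3,4], [1,3,5], [1,4,5], [2,3,4], [2,3,5], [2,4,5], [3,4,5]
  3-simplices (5): [1,2,3,4], [1,2,3,5], [1,2,4,5], [1,3,4,5], [2,3,4,5]

Hence C_0 ≅ Z^5, C_1 ≅ Z^10, C_2 ≅ Z^10, C_3 ≅ Z^5.

∂_1: C_1 → C_0 maps an edge to its endpoints' difference, ∂[p,q] = q − p.
This gives a 5×10 integer matrix of rank 4; reducing to Smith normal form yields diagonal entries (1,1,1,1).

∂_2: C_2 → C_1 acts by ∂[p,q,r] = [q,r] − [p,r] + [p,q]. For instance
  ∂[1,3,5] = [3,5] − [1,5] + [1,3],
  ∂[1,4,5] = [4,5] − [1,5] + [1,4].
The resulting 10×10 matrix has rank 6, and its Smith normal form has invariant factors (1,1,1,1,1,1).

The boundary map ∂_3: C_3 → C_2 sends each 3-simplex σ to the alternating sum Σ_i (−1)^i (σ with its i-th vertex removed). For instance
  ∂[1,3,4,5] = [3,4,5] − [1,4,5] + [1,3,5] − [1,3,4],
  ∂[1,2,4,5] = [2,4,5] − [1,4,5] + [1,2,5] − [1,2,4].
This gives a 10×5 integer matrix of rank 4; reducing to Smith normal form yields diagonal entries (1,1,1,1).

From H_k ≅ ker(∂_k) / im(∂_{k+1}) we obtain:

  H_0: rank C_0 − rank ∂_1 = 5 − 4 = 1, and the invariant factors of ∂_1 are all 1, so H_0 ≅ Z.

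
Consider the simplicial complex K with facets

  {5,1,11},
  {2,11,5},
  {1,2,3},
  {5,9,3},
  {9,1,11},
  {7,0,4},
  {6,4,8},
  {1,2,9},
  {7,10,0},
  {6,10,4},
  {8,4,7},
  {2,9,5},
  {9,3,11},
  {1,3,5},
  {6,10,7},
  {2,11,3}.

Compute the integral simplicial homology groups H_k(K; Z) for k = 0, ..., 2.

Fix the vertex order 0 < 1 < 2 < 3 < 4 < 5 < 6 < 7 < 8 < 9 < 10 < 11 and write every simplex with vertices in increasing order. Then dim K = 2 and the simplices of K are:

  0-simplices (12): [0], [1], [2], [3], [4], [5], [6], [7], [8], [9], [10], [11]
  1-simplices (27): (27 of them)
  2-simplices (16): [0,4,7], [0,7,10], [1,2,3], [1,2,9], [1,3,5], [1,5,11], [1,9,11], [2,3,11], [2,5,9], [2,5,11], [3,5,9], [3,9,11], [4,6,8], [4,6,10], [4,7,8], [6,7,10]

Hence C_0 ≅ Z^12, C_1 ≅ Z^27, C_2 ≅ Z^16.

The boundary map ∂_1: C_1 → C_0 is given by ∂[p,q] = [q] − [p]. For instance
  ∂[7,8] = [8] − [7].
The resulting 12×27 matrix has rank 10, and its Smith normal form has invariant factors (1,1,1,1,1,1,1,1,1,1).

The boundary map ∂_2: C_2 → C_1 maps a triangle to the signed sum of its edges. For instance
  ∂[0,4,7] = [4,7] − [0,7] + [0,4],
  ∂[2,3,11] = [3,11] − [2,11] + [2,3].
As a 27×16 matrix over Z this has rank 16, with invariant factors (1,1,1,1,1,1,1,1,1,1,1,1,1,1,1,2).

Computing H_k = (kernel of ∂_k) / (image of ∂_{k+1}):

  H_0: rank C_0 − rank ∂_1 = 12 − 10 = 2, and the invariant factors of ∂_1 are all 1, so H_0 ≅ Z^2.
  H_1: rank ker ∂_1 − rank ∂_2 = (27 − 10) − 16 = 1, and ∂_2 has invariant factor 2 > 1, so H_1 ≅ Z ⊕ Z/2Z.
  H_2: rank ker ∂_2 − rank ∂_3 = (16 − 16) − 0 = 0, and there is no ∂_3, so H_2 ≅ 0.

H_0 ≅ Z^2,  H_1 ≅ Z ⊕ Z/2Z,  H_2 = 0.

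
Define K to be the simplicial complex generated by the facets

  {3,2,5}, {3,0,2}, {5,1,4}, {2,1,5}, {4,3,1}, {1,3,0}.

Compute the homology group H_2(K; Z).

Order the vertices as 0 < 1 < 2 < 3 < 4 < 5. Listing each simplex with vertices in this order, K has dimension 2 with simplices:

  0-simplices (6): [0], [1], [2], [3], [4], [5]
  1-simplices (12): [0,1], [0,2], [0,3], [1,2], [1,3], [1,4], [1,5], [2,3], [2,5], [3,4], [3,5], [4,5]
  2-simplices (6): [0,1,3], [0,2,3], [1,2,5], [1,3,4], [1,4,5], [2,3,5]

giving chain groups C_0 ≅ Z^6, C_1 ≅ Z^12, C_2 ≅ Z^6.

∂_1: C_1 → C_0 sends each edge [p,q] (with p < q) to q − p.
The resulting 6×12 matrix has rank 5, and its Smith normal form has invariant factors (1,1,1,1,1).

∂_2: C_2 → C_1 maps a triangle to the signed sum of its edges. For instance
  ∂[1,3,4] = [3,4] − [1,4] + [1,3],
  ∂[1,2,5] = [2,5] − [1,5] + [1,2].
The 12×6 boundary matrix has rank 6 and Smith normal form diag(1,1,1,1,1,1).

Reading off H_k = ker ∂_k / im ∂_{k+1}:

  H_2: rank ker ∂_2 − rank ∂_3 = (6 − 6) − 0 = 0, and there is no ∂_3, so H_2 = 0.

H_2 = 0.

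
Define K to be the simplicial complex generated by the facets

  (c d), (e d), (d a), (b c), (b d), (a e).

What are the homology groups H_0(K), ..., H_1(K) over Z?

H_0 ≅ Z,  H_1 ≅ Z^2.

Fix the vertex order a < b < c < d < e and write every simplex with vertices in increasing order. Then dim K = 1 and the simplices of K are:

  0-simplices (5): a, b, c, d, e
  1-simplices (6): ad, ae, bc, bd, cd, de

Hence C_0 ≅ Z^5, C_1 ≅ Z^6.

∂_1: C_1 → C_0 sends each edge [p,q] (with p < q) to q − p.
The resulting 5×6 matrix has rank 4, and its Smith normal form has invariant factors (1,1,1,1).

Computing H_k = (kernel of ∂_k) / (image of ∂_{k+1}):

  H_0: rank C_0 − rank ∂_1 = 5 − 4 = 1, and the invariant factors of ∂_1 are all 1, so H_0 = Z.
  H_1: rank ker ∂_1 − rank ∂_2 = (6 − 4) − 0 = 2, and there is no ∂_2, so H_1 = Z^2.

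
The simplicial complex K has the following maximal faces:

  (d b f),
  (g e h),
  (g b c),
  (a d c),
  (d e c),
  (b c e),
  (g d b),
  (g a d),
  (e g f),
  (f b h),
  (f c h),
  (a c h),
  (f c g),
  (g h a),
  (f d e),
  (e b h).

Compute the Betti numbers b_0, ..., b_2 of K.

b_0 = 1, b_1 = 2, b_2 = 1.

We work with the vertex ordering a < b < c < d < e < f < g < h. The simplices of K, each written with vertices in increasing order, are:

  0-simplices (8): a, b, c, d, e, f, g, h
  1-simplices (24): ac, ad, ag, ah, bc, bd, be, bf, bg, bh, cd, ce, cf, cg, ch, de, df, dg, ef, eg, eh, fg, fh, gh
  2-simplices (16): acd, ach, adg, agh, bce, bcg, bdf, bdg, beh, bfh, cde, cfg, cfh, def, efg, egh

giving chain groups C_0 ≅ Z^8, C_1 ≅ Z^24, C_2 ≅ Z^16.

The boundary map ∂_1: C_1 → C_0 sends each edge [p,q] (with p < q) to q − p. For instance
  ∂be = e − b.
The resulting 8×24 matrix has rank 7, and its Smith normal form has invariant factors (1,1,1,1,1,1,1).

The boundary map ∂_2: C_2 → C_1 sends each 2-simplex [p,q,r] to [q,r] − [p,r] + [p,q]. For instance
  ∂beh = eh − bh + be,
  ∂bce = ce − be + bc.
As a 24×16 matrix over Z this has rank 15, with invariant factors (1,1,1,1,1,1,1,1,1,1,1,1,1,1,1).

Now H_k = ker ∂_k / im ∂_{k+1}, so:

  H_0: rank C_0 − rank ∂_1 = 8 − 7 = 1, and the invariant factors of ∂_1 are all 1, so H_0 ≅ Z.
  H_1: rank ker ∂_1 − rank ∂_2 = (24 − 7) − 15 = 2, and the invariant factors of ∂_2 are all 1, so H_1 ≅ Z^2.
  H_2: rank ker ∂_2 − rank ∂_3 = (16 − 15) − 0 = 1, and there is no ∂_3, so H_2 ≅ Z.

As a check, the Euler characteristic is 8 − 24 + 16 = 0, which agrees with 1 − 2 + 1 = 0.
(K is a triangulation of the torus T^2.)

Hence the Betti numbers are b_0 = 1, b_1 = 2, b_2 = 1.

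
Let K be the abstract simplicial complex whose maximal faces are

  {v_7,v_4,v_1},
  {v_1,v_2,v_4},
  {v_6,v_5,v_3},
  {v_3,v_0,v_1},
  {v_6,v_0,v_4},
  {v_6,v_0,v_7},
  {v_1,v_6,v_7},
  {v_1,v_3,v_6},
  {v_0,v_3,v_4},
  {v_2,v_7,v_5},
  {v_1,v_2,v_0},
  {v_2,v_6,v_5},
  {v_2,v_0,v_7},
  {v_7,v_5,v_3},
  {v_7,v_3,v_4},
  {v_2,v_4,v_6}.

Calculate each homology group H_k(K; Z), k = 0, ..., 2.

H_0 = Z,  H_1 = Z^2,  H_2 = Z.

Order the vertices as v_0 < v_1 < v_2 < v_3 < v_4 < v_5 < v_6 < v_7. Listing each simplex with vertices in this order, K has dimension 2 with simplices:

  0-simplices (8): [v_0], [v_1], [v_2], [v_3], [v_4], [v_5], [v_6], [v_7]
  1-simplices (24): (24 of them)
  2-simplices (16): (16 of them)

Hence C_0 ≅ Z^8, C_1 ≅ Z^24, C_2 ≅ Z^16.

∂_1: C_1 → C_0 maps an edge to its endpoints' difference, ∂[p,q] = q − p. For instance
  ∂[v_2,v_5] = [v_5] − [v_2].
As a 8×24 matrix over Z this has rank 7, with invariant factors (1,1,1,1,1,1,1).

The boundary map ∂_2: C_2 → C_1 acts by ∂[p,q,r] = [q,r] − [p,r] + [p,q]. For instance
  ∂[v_0,v_4,v_6] = [v_4,v_6] − [v_0,v_6] + [v_0,v_4],
  ∂[v_3,v_5,v_6] = [v_5,v_6] − [v_3,v_6] + [v_3,v_5].
The resulting 24×16 matrix has rank 15, and its Smith normal form has invariant factors (1,1,1,1,1,1,1,1,1,1,1,1,1,1,1).

From H_k ≅ ker(∂_k) / im(∂_{k+1}) we obtain:

  H_0: rank C_0 − rank ∂_1 = 8 − 7 = 1, and the invariant factors of ∂_1 are all 1, so H_0 = Z.
  H_1: rank ker ∂_1 − rank ∂_2 = (24 − 7) − 15 = 2, and the invariant factors of ∂_2 are all 1, so H_1 = Z^2.
  H_2: rank ker ∂_2 − rank ∂_3 = (16 − 15) − 0 = 1, and there is no ∂_3, so H_2 = Z.

(K is a triangulation of the torus T^2.)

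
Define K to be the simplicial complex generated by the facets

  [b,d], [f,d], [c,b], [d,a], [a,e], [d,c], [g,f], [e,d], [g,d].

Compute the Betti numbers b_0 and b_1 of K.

We work with the vertex ordering a < b < c < d < e < f < g. The simplices of K, each written with vertices in increasing order, are:

  0-simplices (7): a, b, c, d, e, f, g
  1-simplices (9): ad, ae, bc, bd, cd, de, df, dg, fg

so the chain groups are C_0 ≅ Z^7, C_1 ≅ Z^9.

The boundary map ∂_1: C_1 → C_0 is given by ∂[p,q] = [q] − [p].
The resulting 7×9 matrix has rank 6, and its Smith normal form has invariant factors (1,1,1,1,1,1).

From H_k ≅ ker(∂_k) / im(∂_{k+1}) we obtain:

  H_0: rank C_0 − rank ∂_1 = 7 − 6 = 1, and the invariant factors of ∂_1 are all 1, so H_0 = Z.
  H_1: rank ker ∂_1 − rank ∂_2 = (9 − 6) − 0 = 3, and there is no ∂_2, so H_1 = Z^3.

Hence the Betti numbers are b_0 = 1, b_1 = 3.

b_0 = 1, b_1 = 3.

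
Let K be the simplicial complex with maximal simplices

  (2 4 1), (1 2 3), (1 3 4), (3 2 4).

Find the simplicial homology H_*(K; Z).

H_0 ≅ Z,  H_1 = 0,  H_2 ≅ Z.

We work with the vertex ordering 1 < 2 < 3 < 4. The simplices of K, each written with vertices in increasing order, are:

  0-simplices (4): [1], [2], [3], [4]
  1-simplices (6): [1,2], [1,3], [1,4], [2,3], [2,4], [3,4]
  2-simplices (4): [1,2,3], [1,2,4], [1,3,4], [2,3,4]

giving chain groups C_0 ≅ Z^4, C_1 ≅ Z^6, C_2 ≅ Z^4.

The boundary map ∂_1: C_1 → C_0 is given by ∂[p,q] = [q] − [p]. For instance
  ∂[3,4] = [4] − [3].
The 4×6 boundary matrix has rank 3 and Smith normal form diag(1,1,1).

The boundary map ∂_2: C_2 → C_1 acts by ∂[p,q,r] = [q,r] − [p,r] + [p,q]. For instance
  ∂[2,3,4] = [3,4] − [2,4] + [2,3],
  ∂[1,2,4] = [2,4] − [1,4] + [1,2].
The resulting 6×4 matrix has rank 3, and its Smith normal form has invariant factors (1,1,1).

From H_k ≅ ker(∂_k) / im(∂_{k+1}) we obtain:

  H_0: rank C_0 − rank ∂_1 = 4 − 3 = 1, and the invariant factors of ∂_1 are all 1, so H_0 ≅ Z.
  H_1: rank ker ∂_1 − rank ∂_2 = (6 − 3) − 3 = 0, and the invariant factors of ∂_2 are all 1, so H_1 ≅ 0.
  H_2: rank ker ∂_2 − rank ∂_3 = (4 − 3) − 0 = 1, and there is no ∂_3, so H_2 ≅ Z.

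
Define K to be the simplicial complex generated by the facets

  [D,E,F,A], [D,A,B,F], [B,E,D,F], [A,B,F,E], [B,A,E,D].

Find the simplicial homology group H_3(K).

We work with the vertex ordering A < B < D < E < F. The simplices of K, each written with vertices in increasing order, are:

  0-simplices (5): A, B, D, E, F
  1-simplices (10): AB, AD, AE, AF, BD, BE, BF, DE, DF, EF
  2-simplices (10): ABD, ABE, ABF, ADE, ADF, AEF, BDE, BDF, BEF, DEF
  3-simplices (5): ABDE, ABDF, ABEF, ADEF, BDEF

Hence C_0 ≅ Z^5, C_1 ≅ Z^10, C_2 ≅ Z^10, C_3 ≅ Z^5.

Boundary ∂_1: C_1 → C_0 is given by ∂[p,q] = [q] − [p]. For instance
  ∂BF = F − B.
As a 5×10 matrix over Z this has rank 4, with invariant factors (1,1,1,1).

Boundary ∂_2: C_2 → C_1 sends each 2-simplex [p,q,r] to [q,r] − [p,r] + [p,q]. For instance
  ∂AEF = EF − AF + AE,
  ∂BDE = DE − BE + BD.
The resulting 10×10 matrix has rank 6, and its Smith normal form has invariant factors (1,1,1,1,1,1).

Boundary ∂_3: C_3 → C_2 sends each 3-simplex σ to the alternating sum Σ_i (−1)^i (σ with its i-th vertex removed). For instance
  ∂ADEF = DEF − AEF + ADF − ADE,
  ∂ABEF = BEF − AEF + ABF − ABE.
As a 10×5 matrix over Z this has rank 4, with invariant factors (1,1,1,1).

From H_k ≅ ker(∂_k) / im(∂_{k+1}) we obtain:

  H_3: rank ker ∂_3 − rank ∂_4 = (5 − 4) − 0 = 1, and there is no ∂_4, so H_3 ≅ Z.

H_3 = Z.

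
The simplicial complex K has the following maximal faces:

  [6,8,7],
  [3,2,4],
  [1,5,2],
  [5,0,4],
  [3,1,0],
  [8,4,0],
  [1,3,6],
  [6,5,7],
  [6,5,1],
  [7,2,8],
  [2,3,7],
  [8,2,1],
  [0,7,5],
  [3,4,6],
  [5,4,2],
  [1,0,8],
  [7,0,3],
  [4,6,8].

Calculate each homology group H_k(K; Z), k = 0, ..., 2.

H_0 = Z,  H_1 = Z^2,  H_2 = Z.

We work with the vertex ordering 0 < 1 < 2 < 3 < 4 < 5 < 6 < 7 < 8. The simplices of K, each written with vertices in increasing order, are:

  0-simplices (9): [0], [1], [2], [3], [4], [5], [6], [7], [8]
  1-simplices (27): (27 of them)
  2-simplices (18): [0,1,3], [0,1,8], [0,3,7], [0,4,5], [0,4,8], [0,5,7], [1,2,5], [1,2,8], [1,3,6], [1,5,6], [2,3,4], [2,3,7], [2,4,5], [2,7,8], [3,4,6], [4,6,8], [5,6,7], [6,7,8]

Hence C_0 ≅ Z^9, C_1 ≅ Z^27, C_2 ≅ Z^18.

Boundary ∂_1: C_1 → C_0 sends each edge [p,q] (with p < q) to q − p.
This gives a 9×27 integer matrix of rank 8; reducing to Smith normal form yields diagonal entries (1,1,1,1,1,1,1,1).

∂_2: C_2 → C_1 sends each 2-simplex [p,q,r] to [q,r] − [p,r] + [p,q]. For instance
  ∂[1,2,5] = [2,5] − [1,5] + [1,2],
  ∂[2,4,5] = [4,5] − [2,5] + [2,4].
This gives a 27×18 integer matrix of rank 17; reducing to Smith normal form yields diagonal entries (1,1,1,1,1,1,1,1,1,1,1,1,1,1,1,1,1).

From H_k ≅ ker(∂_k) / im(∂_{k+1}) we obtain:

  H_0: rank C_0 − rank ∂_1 = 9 − 8 = 1, and the invariant factors of ∂_1 are all 1, so H_0 = Z.
  H_1: rank ker ∂_1 − rank ∂_2 = (27 − 8) − 17 = 2, and the invariant factors of ∂_2 are all 1, so H_1 = Z^2.
  H_2: rank ker ∂_2 − rank ∂_3 = (18 − 17) − 0 = 1, and there is no ∂_3, so H_2 = Z.

(K is a triangulation of the torus T^2.)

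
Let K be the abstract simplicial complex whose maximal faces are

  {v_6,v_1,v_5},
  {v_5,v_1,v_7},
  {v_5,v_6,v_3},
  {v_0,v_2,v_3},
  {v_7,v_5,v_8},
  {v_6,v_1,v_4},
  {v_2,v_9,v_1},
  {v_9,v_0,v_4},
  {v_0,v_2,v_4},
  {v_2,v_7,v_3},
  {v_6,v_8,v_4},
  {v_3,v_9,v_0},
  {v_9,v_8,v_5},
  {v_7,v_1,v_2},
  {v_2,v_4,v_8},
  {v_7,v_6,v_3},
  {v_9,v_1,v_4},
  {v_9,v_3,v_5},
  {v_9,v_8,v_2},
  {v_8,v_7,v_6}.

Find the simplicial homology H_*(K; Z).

Order the vertices as v_0 < v_1 < v_2 < v_3 < v_4 < v_5 < v_6 < v_7 < v_8 < v_9. Listing each simplex with vertices in this order, K has dimension 2 with simplices:

  0-simplices (10): [v_0], [v_1], [v_2], [v_3], [v_4], [v_5], [v_6], [v_7], [v_8], [v_9]
  1-simplices (30): (30 of them)
  2-simplices (20): (20 of them)

so the chain groups are C_0 ≅ Z^10, C_1 ≅ Z^30, C_2 ≅ Z^20.

Boundary ∂_1: C_1 → C_0 maps an edge to its endpoints' difference, ∂[p,q] = q − p. For instance
  ∂[v_1,v_9] = [v_9] − [v_1].
This gives a 10×30 integer matrix of rank 9; reducing to Smith normal form yields diagonal entries (1,1,1,1,1,1,1,1,1).

∂_2: C_2 → C_1 acts by ∂[p,q,r] = [q,r] − [p,r] + [p,q]. For instance
  ∂[v_3,v_5,v_9] = [v_5,v_9] − [v_3,v_9] + [v_3,v_5],
  ∂[v_0,v_2,v_4] = [v_2,v_4] − [v_0,v_4] + [v_0,v_2].
As a 30×20 matrix over Z this has rank 20, with invariant factors (1,1,1,1,1,1,1,1,1,1,1,1,1,1,1,1,1,1,1,2).

Reading off H_k = ker ∂_k / im ∂_{k+1}:

  H_0: rank C_0 − rank ∂_1 = 10 − 9 = 1, and the invariant factors of ∂_1 are all 1, so H_0 = Z.
  H_1: rank ker ∂_1 − rank ∂_2 = (30 − 9) − 20 = 1, and ∂_2 has invariant factor 2 > 1, so H_1 = Z ⊕ Z/2.
  H_2: rank ker ∂_2 − rank ∂_3 = (20 − 20) − 0 = 0, and there is no ∂_3, so H_2 = 0.

(K is a triangulation of the Klein bottle.)

H_0 = Z,  H_1 = Z ⊕ Z/2,  H_2 = 0.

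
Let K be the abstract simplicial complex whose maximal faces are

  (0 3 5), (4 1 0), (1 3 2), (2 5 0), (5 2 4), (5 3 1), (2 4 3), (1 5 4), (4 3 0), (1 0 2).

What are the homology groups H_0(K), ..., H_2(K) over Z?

Order the vertices as 0 < 1 < 2 < 3 < 4 < 5. Listing each simplex with vertices in this order, K has dimension 2 with simplices:

  0-simplices (6): [0], [1], [2], [3], [4], [5]
  1-simplices (15): [0,1], [0,2], [0,3], [0,4], [0,5], [1,2], [1,3], [1,4], [1,5], [2,3], [2,4], [2,5], [3,4], [3,5], [4,5]
  2-simplices (10): [0,1,2], [0,1,4], [0,2,5], [0,3,4], [0,3,5], [1,2,3], [1,3,5], [1,4,5], [2,3,4], [2,4,5]

Hence C_0 ≅ Z^6, C_1 ≅ Z^15, C_2 ≅ Z^10.

∂_1: C_1 → C_0 sends each edge [p,q] (with p < q) to q − p.
As a 6×15 matrix over Z this has rank 5, with invariant factors (1,1,1,1,1).

The boundary map ∂_2: C_2 → C_1 acts by ∂[p,q,r] = [q,r] − [p,r] + [p,q]. For instance
  ∂[0,1,2] = [1,2] − [0,2] + [0,1],
  ∂[0,2,5] = [2,5] − [0,5] + [0,2].
The 15×10 boundary matrix has rank 10 and Smith normal form diag(1,1,1,1,1,1,1,1,1,2).

From H_k ≅ ker(∂_k) / im(∂_{k+1}) we obtain:

  H_0: rank C_0 − rank ∂_1 = 6 − 5 = 1, and the invariant factors of ∂_1 are all 1, so H_0 ≅ Z.
  H_1: rank ker ∂_1 − rank ∂_2 = (15 − 5) − 10 = 0, and ∂_2 has invariant factor 2 > 1, so H_1 ≅ Z/2.
  H_2: rank ker ∂_2 − rank ∂_3 = (10 − 10) − 0 = 0, and there is no ∂_3, so H_2 ≅ 0.

H_0 ≅ Z,  H_1 ≅ Z/2,  H_2 = 0.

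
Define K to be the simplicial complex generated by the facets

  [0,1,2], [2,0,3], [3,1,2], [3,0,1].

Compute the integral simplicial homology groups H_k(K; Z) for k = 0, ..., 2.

Order the vertices as 0 < 1 < 2 < 3. Listing each simplex with vertices in this order, K has dimension 2 with simplices:

  0-simplices (4): [0], [1], [2], [3]
  1-simplices (6): [0,1], [0,2], [0,3], [1,2], [1,3], [2,3]
  2-simplices (4): [0,1,2], [0,1,3], [0,2,3], [1,2,3]

Hence C_0 ≅ Z^4, C_1 ≅ Z^6, C_2 ≅ Z^4.

∂_1: C_1 → C_0 sends each edge [p,q] (with p < q) to q − p.
This gives a 4×6 integer matrix of rank 3; reducing to Smith normal form yields diagonal entries (1,1,1).

Boundary ∂_2: C_2 → C_1 sends each 2-simplex [p,q,r] to [q,r] − [p,r] + [p,q]. For instance
  ∂[0,1,3] = [1,3] − [0,3] + [0,1],
  ∂[1,2,3] = [2,3] − [1,3] + [1,2].
As a 6×4 matrix over Z this has rank 3, with invariant factors (1,1,1).

Computing H_k = (kernel of ∂_k) / (image of ∂_{k+1}):

  H_0: rank C_0 − rank ∂_1 = 4 − 3 = 1, and the invariant factors of ∂_1 are all 1, so H_0 = Z.
  H_1: rank ker ∂_1 − rank ∂_2 = (6 − 3) − 3 = 0, and the invariant factors of ∂_2 are all 1, so H_1 = 0.
  H_2: rank ker ∂_2 − rank ∂_3 = (4 − 3) − 0 = 1, and there is no ∂_3, so H_2 = Z.

As a check, the Euler characteristic is 4 − 6 + 4 = 2, which agrees with 1 − 0 + 1 = 2.
(K is a triangulation of the 2-sphere S^2.)

H_0 = Z,  H_1 = 0,  H_2 = Z.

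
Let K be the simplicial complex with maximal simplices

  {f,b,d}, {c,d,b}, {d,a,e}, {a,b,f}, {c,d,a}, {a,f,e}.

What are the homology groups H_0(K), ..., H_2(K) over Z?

Fix the vertex order a < b < c < d < e < f and write every simplex with vertices in increasing order. Then dim K = 2 and the simplices of K are:

  0-simplices (6): a, b, c, d, e, f
  1-simplices (12): ab, ac, ad, ae, af, bc, bd, bf, cd, de, df, ef
  2-simplices (6): abf, acd, ade, aef, bcd, bdf

giving chain groups C_0 ≅ Z^6, C_1 ≅ Z^12, C_2 ≅ Z^6.

∂_1: C_1 → C_0 maps an edge to its endpoints' difference, ∂[p,q] = q − p. For instance
  ∂ef = f − e.
This gives a 6×12 integer matrix of rank 5; reducing to Smith normal form yields diagonal entries (1,1,1,1,1).

Boundary ∂_2: C_2 → C_1 acts by ∂[p,q,r] = [q,r] − [p,r] + [p,q]. For instance
  ∂abf = bf − af + ab,
  ∂bdf = df − bf + bd.
This gives a 12×6 integer matrix of rank 6; reducing to Smith normal form yields diagonal entries (1,1,1,1,1,1).

From H_k ≅ ker(∂_k) / im(∂_{k+1}) we obtain:

  H_0: rank C_0 − rank ∂_1 = 6 − 5 = 1, and the invariant factors of ∂_1 are all 1, so H_0 = Z.
  H_1: rank ker ∂_1 − rank ∂_2 = (12 − 5) − 6 = 1, and the invariant factors of ∂_2 are all 1, so H_1 = Z.
  H_2: rank ker ∂_2 − rank ∂_3 = (6 − 6) − 0 = 0, and there is no ∂_3, so H_2 = 0.

H_0 = Z,  H_1 = Z,  H_2 = 0.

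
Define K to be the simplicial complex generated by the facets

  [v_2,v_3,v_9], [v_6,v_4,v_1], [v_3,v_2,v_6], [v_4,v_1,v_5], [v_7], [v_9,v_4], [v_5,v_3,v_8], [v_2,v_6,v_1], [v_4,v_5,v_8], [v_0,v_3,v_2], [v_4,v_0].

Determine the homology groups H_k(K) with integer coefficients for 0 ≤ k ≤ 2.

Take the total order v_0 < v_1 < v_2 < v_3 < v_4 < v_5 < v_6 < v_7 < v_8 < v_9 on the vertex set. Then K (dimension 2) consists of the simplices:

  0-simplices (10): [v_0], [v_1], [v_2], [v_3], [v_4], [v_5], [v_6], [v_7], [v_8], [v_9]
  1-simplices (19): (19 of them)
  2-simplices (8): [v_0,v_2,v_3], [v_1,v_2,v_6], [v_1,v_4,v_5], [v_1,v_4,v_6], [v_2,v_3,v_6], [v_2,v_3,v_9], [v_3,v_5,v_8], [v_4,v_5,v_8]

giving chain groups C_0 ≅ Z^10, C_1 ≅ Z^19, C_2 ≅ Z^8.

∂_1: C_1 → C_0 is given by ∂[p,q] = [q] − [p].
This gives a 10×19 integer matrix of rank 8; reducing to Smith normal form yields diagonal entries (1,1,1,1,1,1,1,1).

∂_2: C_2 → C_1 maps a triangle to the signed sum of its edges. For instance
  ∂[v_0,v_2,v_3] = [v_2,v_3] − [v_0,v_3] + [v_0,v_2],
  ∂[v_2,v_3,v_9] = [v_3,v_9] − [v_2,v_9] + [v_2,v_3].
The resulting 19×8 matrix has rank 8, and its Smith normal form has invariant factors (1,1,1,1,1,1,1,1).

Computing H_k = (kernel of ∂_k) / (image of ∂_{k+1}):

  H_0: rank C_0 − rank ∂_1 = 10 − 8 = 2, and the invariant factors of ∂_1 are all 1, so H_0 ≅ Z^2.
  H_1: rank ker ∂_1 − rank ∂_2 = (19 − 8) − 8 = 3, and the invariant factors of ∂_2 are all 1, so H_1 ≅ Z^3.
  H_2: rank ker ∂_2 − rank ∂_3 = (8 − 8) − 0 = 0, and there is no ∂_3, so H_2 ≅ 0.

As a check, the Euler characteristic is 10 − 19 + 8 = -1, which agrees with 2 − 3 + 0 = -1.

H_0 ≅ Z^2,  H_1 ≅ Z^3,  H_2 = 0.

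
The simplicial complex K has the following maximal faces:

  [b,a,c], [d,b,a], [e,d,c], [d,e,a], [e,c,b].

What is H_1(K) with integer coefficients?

H_1 = Z.

Fix the vertex order a < b < c < d < e and write every simplex with vertices in increasing order. Then dim K = 2 and the simplices of K are:

  0-simplices (5): a, b, c, d, e
  1-simplices (10): ab, ac, ad, ae, bc, bd, be, cd, ce, de
  2-simplices (5): abc, abd, ade, bce, cde

Hence C_0 ≅ Z^5, C_1 ≅ Z^10, C_2 ≅ Z^5.

∂_1: C_1 → C_0 is given by ∂[p,q] = [q] − [p].
The 5×10 boundary matrix has rank 4 and Smith normal form diag(1,1,1,1).

∂_2: C_2 → C_1 maps a triangle to the signed sum of its edges. For instance
  ∂ade = de − ae + ad,
  ∂abc = bc − ac + ab.
The 10×5 boundary matrix has rank 5 and Smith normal form diag(1,1,1,1,1).

Computing H_k = (kernel of ∂_k) / (image of ∂_{k+1}):

  H_1: rank ker ∂_1 − rank ∂_2 = (10 − 4) − 5 = 1, and the invariant factors of ∂_2 are all 1, so H_1 ≅ Z.

(K is a triangulation of the Möbius band.)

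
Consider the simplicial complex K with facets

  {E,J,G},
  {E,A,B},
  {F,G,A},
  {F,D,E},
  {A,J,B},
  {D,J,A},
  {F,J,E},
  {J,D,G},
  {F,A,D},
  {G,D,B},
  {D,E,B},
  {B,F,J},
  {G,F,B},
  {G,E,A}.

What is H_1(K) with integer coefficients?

H_1 = Z^2.

K has 7 vertices, 21 edges, 14 triangles.
rank ∂_1 = 6, rank ∂_2 = 13 ⇒ b_1 = 21 − 6 − 13 = 2; all invariant factors of ∂_2 are 1 so no torsion. So H_1 = Z^2.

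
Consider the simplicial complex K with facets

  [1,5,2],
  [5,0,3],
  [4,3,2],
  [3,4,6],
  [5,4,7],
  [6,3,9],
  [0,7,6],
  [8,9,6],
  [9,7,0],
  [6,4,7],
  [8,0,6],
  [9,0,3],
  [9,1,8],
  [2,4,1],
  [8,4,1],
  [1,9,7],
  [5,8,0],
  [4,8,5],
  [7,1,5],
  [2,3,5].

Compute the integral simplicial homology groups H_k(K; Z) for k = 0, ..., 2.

We work with the vertex ordering 0 < 1 < 2 < 3 < 4 < 5 < 6 < 7 < 8 < 9. The simplices of K, each written with vertices in increasing order, are:

  0-simplices (10): [0], [1], [2], [3], [4], [5], [6], [7], [8], [9]
  1-simplices (30): (30 of them)
  2-simplices (20): (20 of them)

giving chain groups C_0 ≅ Z^10, C_1 ≅ Z^30, C_2 ≅ Z^20.

The boundary map ∂_1: C_1 → C_0 maps an edge to its endpoints' difference, ∂[p,q] = q − p. For instance
  ∂[4,6] = [6] − [4].
The resulting 10×30 matrix has rank 9, and its Smith normal form has invariant factors (1,1,1,1,1,1,1,1,1).

∂_2: C_2 → C_1 acts by ∂[p,q,r] = [q,r] − [p,r] + [p,q]. For instance
  ∂[0,6,8] = [6,8] − [0,8] + [0,6],
  ∂[4,6,7] = [6,7] − [4,7] + [4,6].
As a 30×20 matrix over Z this has rank 20, with invariant factors (1,1,1,1,1,1,1,1,1,1,1,1,1,1,1,1,1,1,1,2).

Computing H_k = (kernel of ∂_k) / (image of ∂_{k+1}):

  H_0: rank C_0 − rank ∂_1 = 10 − 9 = 1, and the invariant factors of ∂_1 are all 1, so H_0 ≅ Z.
  H_1: rank ker ∂_1 − rank ∂_2 = (30 − 9) − 20 = 1, and ∂_2 has invariant factor 2 > 1, so H_1 ≅ Z ⊕ Z/2Z.
  H_2: rank ker ∂_2 − rank ∂_3 = (20 − 20) − 0 = 0, and there is no ∂_3, so H_2 ≅ 0.

(K is a triangulation of the Klein bottle.)

H_0 = Z,  H_1 = Z ⊕ Z/2Z,  H_2 = 0.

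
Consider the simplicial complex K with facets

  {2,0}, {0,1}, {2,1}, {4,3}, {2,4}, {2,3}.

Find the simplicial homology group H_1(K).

We work with the vertex ordering 0 < 1 < 2 < 3 < 4. The simplices of K, each written with vertices in increasing order, are:

  0-simplices (5): [0], [1], [2], [3], [4]
  1-simplices (6): [0,1], [0,2], [1,2], [2,3], [2,4], [3,4]

Hence C_0 ≅ Z^5, C_1 ≅ Z^6.

The boundary map ∂_1: C_1 → C_0 maps an edge to its endpoints' difference, ∂[p,q] = q − p.
This gives a 5×6 integer matrix of rank 4; reducing to Smith normal form yields diagonal entries (1,1,1,1).

Reading off H_k = ker ∂_k / im ∂_{k+1}:

  H_1: rank ker ∂_1 − rank ∂_2 = (6 − 4) − 0 = 2, and there is no ∂_2, so H_1 = Z^2.

H_1 = Z^2.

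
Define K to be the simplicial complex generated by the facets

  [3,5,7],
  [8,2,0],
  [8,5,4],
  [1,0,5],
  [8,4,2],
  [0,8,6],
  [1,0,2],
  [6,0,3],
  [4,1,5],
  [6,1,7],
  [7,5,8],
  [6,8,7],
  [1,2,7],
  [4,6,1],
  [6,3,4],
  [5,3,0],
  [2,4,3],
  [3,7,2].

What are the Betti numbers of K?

Order the vertices as 0 < 1 < 2 < 3 < 4 < 5 < 6 < 7 < 8. Listing each simplex with vertices in this order, K has dimension 2 with simplices:

  0-simplices (9): [0], [1], [2], [3], [4], [5], [6], [7], [8]
  1-simplices (27): (27 of them)
  2-simplices (18): [0,1,2], [0,1,5], [0,2,8], [0,3,5], [0,3,6], [0,6,8], [1,2,7], [1,4,5], [1,4,6], [1,6,7], [2,3,4], [2,3,7], [2,4,8], [3,4,6], [3,5,7], [4,5,8], [5,7,8], [6,7,8]

Hence C_0 ≅ Z^9, C_1 ≅ Z^27, C_2 ≅ Z^18.

Boundary ∂_1: C_1 → C_0 is given by ∂[p,q] = [q] − [p].
The resulting 9×27 matrix has rank 8, and its Smith normal form has invariant factors (1,1,1,1,1,1,1,1).

∂_2: C_2 → C_1 acts by ∂[p,q,r] = [q,r] − [p,r] + [p,q]. For instance
  ∂[2,3,7] = [3,7] − [2,7] + [2,3],
  ∂[0,6,8] = [6,8] − [0,8] + [0,6].
As a 27×18 matrix over Z this has rank 17, with invariant factors (1,1,1,1,1,1,1,1,1,1,1,1,1,1,1,1,1).

Computing H_k = (kernel of ∂_k) / (image of ∂_{k+1}):

  H_0: rank C_0 − rank ∂_1 = 9 − 8 = 1, and the invariant factors of ∂_1 are all 1, so H_0 = Z.
  H_1: rank ker ∂_1 − rank ∂_2 = (27 − 8) − 17 = 2, and the invariant factors of ∂_2 are all 1, so H_1 = Z^2.
  H_2: rank ker ∂_2 − rank ∂_3 = (18 − 17) − 0 = 1, and there is no ∂_3, so H_2 = Z.

As a check, the Euler characteristic is 9 − 27 + 18 = 0, which agrees with 1 − 2 + 1 = 0.

Hence the Betti numbers are b_0 = 1, b_1 = 2, b_2 = 1.

b_0 = 1, b_1 = 2, b_2 = 1.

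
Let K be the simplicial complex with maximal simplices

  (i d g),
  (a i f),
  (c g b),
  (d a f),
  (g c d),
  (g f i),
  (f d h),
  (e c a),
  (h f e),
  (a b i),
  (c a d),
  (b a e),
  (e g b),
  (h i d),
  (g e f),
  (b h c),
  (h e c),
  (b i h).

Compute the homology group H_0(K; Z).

H_0 ≅ Z.

K has 9 vertices, 27 edges, 18 triangles.
rank ∂_0 = 0, rank ∂_1 = 8 ⇒ b_0 = 9 − 0 − 8 = 1; all invariant factors of ∂_1 are 1 so no torsion. So H_0 ≅ Z.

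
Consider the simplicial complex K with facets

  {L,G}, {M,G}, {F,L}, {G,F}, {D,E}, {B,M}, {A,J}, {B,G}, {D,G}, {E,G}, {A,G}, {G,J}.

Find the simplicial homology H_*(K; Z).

H_0 ≅ Z,  H_1 ≅ Z^4.

Fix the vertex order A < B < D < E < F < G < J < L < M and write every simplex with vertices in increasing order. Then dim K = 1 and the simplices of K are:

  0-simplices (9): A, B, D, E, F, G, J, L, M
  1-simplices (12): AG, AJ, BG, BM, DE, DG, EG, FG, FL, GJ, GL, GM

so the chain groups are C_0 ≅ Z^9, C_1 ≅ Z^12.

∂_1: C_1 → C_0 is given by ∂[p,q] = [q] − [p]. For instance
  ∂AJ = J − A.
The resulting 9×12 matrix has rank 8, and its Smith normal form has invariant factors (1,1,1,1,1,1,1,1).

Now H_k = ker ∂_k / im ∂_{k+1}, so:

  H_0: rank C_0 − rank ∂_1 = 9 − 8 = 1, and the invariant factors of ∂_1 are all 1, so H_0 ≅ Z.
  H_1: rank ker ∂_1 − rank ∂_2 = (12 − 8) − 0 = 4, and there is no ∂_2, so H_1 ≅ Z^4.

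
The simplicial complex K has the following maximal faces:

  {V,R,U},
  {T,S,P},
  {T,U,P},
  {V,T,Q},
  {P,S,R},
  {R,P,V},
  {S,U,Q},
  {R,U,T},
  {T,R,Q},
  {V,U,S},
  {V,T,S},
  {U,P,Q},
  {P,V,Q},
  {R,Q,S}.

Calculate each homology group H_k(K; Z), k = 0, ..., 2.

H_0 ≅ Z,  H_1 ≅ Z^2,  H_2 ≅ Z.

Fix the vertex order P < Q < R < S < T < U < V and write every simplex with vertices in increasing order. Then dim K = 2 and the simplices of K are:

  0-simplices (7): P, Q, R, S, T, U, V
  1-simplices (21): PQ, PR, PS, PT, PU, PV, QR, QS, QT, QU, QV, RS, RT, RU, RV, ST, SU, SV, TU, TV, UV
  2-simplices (14): PQU, PQV, PRS, PRV, PST, PTU, QRS, QRT, QSU, QTV, RTU, RUV, STV, SUV

giving chain groups C_0 ≅ Z^7, C_1 ≅ Z^21, C_2 ≅ Z^14.

∂_1: C_1 → C_0 is given by ∂[p,q] = [q] − [p]. For instance
  ∂PV = V − P.
The 7×21 boundary matrix has rank 6 and Smith normal form diag(1,1,1,1,1,1).

Boundary ∂_2: C_2 → C_1 sends each 2-simplex [p,q,r] to [q,r] − [p,r] + [p,q]. For instance
  ∂SUV = UV − SV + SU,
  ∂PTU = TU − PU + PT.
The resulting 21×14 matrix has rank 13, and its Smith normal form has invariant factors (1,1,1,1,1,1,1,1,1,1,1,1,1).

Reading off H_k = ker ∂_k / im ∂_{k+1}:

  H_0: rank C_0 − rank ∂_1 = 7 − 6 = 1, and the invariant factors of ∂_1 are all 1, so H_0 ≅ Z.
  H_1: rank ker ∂_1 − rank ∂_2 = (21 − 6) − 13 = 2, and the invariant factors of ∂_2 are all 1, so H_1 ≅ Z^2.
  H_2: rank ker ∂_2 − rank ∂_3 = (14 − 13) − 0 = 1, and there is no ∂_3, so H_2 ≅ Z.

As a check, the Euler characteristic is 7 − 21 + 14 = 0, which agrees with 1 − 2 + 1 = 0.
(K is a triangulation of the torus T^2.)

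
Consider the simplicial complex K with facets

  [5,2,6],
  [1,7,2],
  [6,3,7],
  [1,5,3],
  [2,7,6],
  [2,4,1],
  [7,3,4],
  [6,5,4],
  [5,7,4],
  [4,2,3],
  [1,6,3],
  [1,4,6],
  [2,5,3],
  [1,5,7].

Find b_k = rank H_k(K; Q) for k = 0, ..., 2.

b_0 = 1, b_1 = 2, b_2 = 1.

Fix the vertex order 1 < 2 < 3 < 4 < 5 < 6 < 7 and write every simplex with vertices in increasing order. Then dim K = 2 and the simplices of K are:

  0-simplices (7): [1], [2], [3], [4], [5], [6], [7]
  1-simplices (21): [1,2], [1,3], [1,4], [1,5], [1,6], [1,7], [2,3], [2,4], [2,5], [2,6], [2,7], [3,4], [3,5], [3,6], [3,7], [4,5], [4,6], [4,7], [5,6], [5,7], [6,7]
  2-simplices (14): [1,2,4], [1,2,7], [1,3,5], [1,3,6], [1,4,6], [1,5,7], [2,3,4], [2,3,5], [2,5,6], [2,6,7], [3,4,7], [3,6,7], [4,5,6], [4,5,7]

so the chain groups are C_0 ≅ Z^7, C_1 ≅ Z^21, C_2 ≅ Z^14.

The boundary map ∂_1: C_1 → C_0 is given by ∂[p,q] = [q] − [p]. For instance
  ∂[3,4] = [4] − [3].
This gives a 7×21 integer matrix of rank 6; reducing to Smith normal form yields diagonal entries (1,1,1,1,1,1).

Boundary ∂_2: C_2 → C_1 maps a triangle to the signed sum of its edges. For instance
  ∂[1,3,6] = [3,6] − [1,6] + [1,3],
  ∂[3,4,7] = [4,7] − [3,7] + [3,4].
The resulting 21×14 matrix has rank 13, and its Smith normal form has invariant factors (1,1,1,1,1,1,1,1,1,1,1,1,1).

Reading off H_k = ker ∂_k / im ∂_{k+1}:

  H_0: rank C_0 − rank ∂_1 = 7 − 6 = 1, and the invariant factors of ∂_1 are all 1, so H_0 ≅ Z.
  H_1: rank ker ∂_1 − rank ∂_2 = (21 − 6) − 13 = 2, and the invariant factors of ∂_2 are all 1, so H_1 ≅ Z^2.
  H_2: rank ker ∂_2 − rank ∂_3 = (14 − 13) − 0 = 1, and there is no ∂_3, so H_2 ≅ Z.

Hence the Betti numbers are b_0 = 1, b_1 = 2, b_2 = 1.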